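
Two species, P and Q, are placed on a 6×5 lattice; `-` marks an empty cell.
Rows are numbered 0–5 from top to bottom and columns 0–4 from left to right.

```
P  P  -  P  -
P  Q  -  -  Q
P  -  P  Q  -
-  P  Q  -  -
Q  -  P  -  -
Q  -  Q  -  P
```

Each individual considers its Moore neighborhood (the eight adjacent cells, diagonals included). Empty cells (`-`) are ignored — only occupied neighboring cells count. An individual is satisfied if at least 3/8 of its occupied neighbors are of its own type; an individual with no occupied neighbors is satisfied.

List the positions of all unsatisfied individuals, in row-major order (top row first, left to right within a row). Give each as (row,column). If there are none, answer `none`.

(0,0)P 2/3 ok
(0,1)P 2/3 ok
(0,3)P 0/1 unhappy
(1,0)P 3/4 ok
(1,1)Q 0/5 unhappy
(1,4)Q 1/2 ok
(2,0)P 2/3 ok
(2,2)P 1/4 unhappy
(2,3)Q 2/3 ok
(3,1)P 3/5 ok
(3,2)Q 1/4 unhappy
(4,0)Q 1/2 ok
(4,2)P 1/3 unhappy
(5,0)Q 1/1 ok
(5,2)Q 0/1 unhappy
(5,4)P 0/0 ok

(0,3), (1,1), (2,2), (3,2), (4,2), (5,2)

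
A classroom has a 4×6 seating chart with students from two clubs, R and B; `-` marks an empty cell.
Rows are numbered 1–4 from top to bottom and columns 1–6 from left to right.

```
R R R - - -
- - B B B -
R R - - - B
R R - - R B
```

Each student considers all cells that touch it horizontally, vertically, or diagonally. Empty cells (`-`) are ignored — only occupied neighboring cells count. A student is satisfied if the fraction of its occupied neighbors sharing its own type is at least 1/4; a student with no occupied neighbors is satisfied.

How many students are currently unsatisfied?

(1,1)R 1/1 ✓
(1,2)R 2/3 ✓
(1,3)R 1/3 ✓
(2,3)B 1/4 ✓
(2,4)B 2/3 ✓
(2,5)B 2/2 ✓
(3,1)R 3/3 ✓
(3,2)R 3/4 ✓
(3,6)B 2/3 ✓
(4,1)R 3/3 ✓
(4,2)R 3/3 ✓
(4,5)R 0/2 ✗
(4,6)B 1/2 ✓
Unsatisfied: (4,5) — 1 in total.

1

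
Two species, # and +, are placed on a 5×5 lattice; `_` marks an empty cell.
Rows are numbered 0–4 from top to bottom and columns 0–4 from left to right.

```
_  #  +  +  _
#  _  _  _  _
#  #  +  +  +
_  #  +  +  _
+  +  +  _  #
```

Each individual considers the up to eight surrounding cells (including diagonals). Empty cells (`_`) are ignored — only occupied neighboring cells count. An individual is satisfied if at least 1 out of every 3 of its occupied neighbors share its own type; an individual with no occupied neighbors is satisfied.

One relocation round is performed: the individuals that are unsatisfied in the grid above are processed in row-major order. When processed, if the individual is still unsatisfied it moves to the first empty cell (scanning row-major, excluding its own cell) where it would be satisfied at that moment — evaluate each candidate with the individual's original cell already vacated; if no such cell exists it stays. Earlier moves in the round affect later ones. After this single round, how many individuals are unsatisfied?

0

Initially unsatisfied (in order): (3,1), (4,4).
  (3,1) → (0,0).
  (4,4) → (1,1).
Resulting grid:
# # + + _
# # _ _ _
# # + + +
_ _ + + _
+ + + _ _
All satisfied now.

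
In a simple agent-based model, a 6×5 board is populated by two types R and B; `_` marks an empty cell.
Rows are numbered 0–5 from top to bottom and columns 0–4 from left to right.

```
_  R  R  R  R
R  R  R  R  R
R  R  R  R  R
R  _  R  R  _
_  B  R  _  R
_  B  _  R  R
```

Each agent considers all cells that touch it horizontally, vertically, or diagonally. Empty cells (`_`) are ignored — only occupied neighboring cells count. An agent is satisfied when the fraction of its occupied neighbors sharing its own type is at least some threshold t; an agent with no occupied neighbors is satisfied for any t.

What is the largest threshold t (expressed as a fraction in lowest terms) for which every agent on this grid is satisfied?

(0,1)R 4/4
(0,2)R 5/5
(0,3)R 5/5
(0,4)R 3/3
(1,0)R 4/4
(1,1)R 7/7
(1,2)R 8/8
(1,3)R 8/8
(1,4)R 5/5
(2,0)R 4/4
(2,1)R 7/7
(2,2)R 7/7
(2,3)R 7/7
(2,4)R 4/4
(3,0)R 2/3
(3,2)R 5/6
(3,3)R 6/6
(4,1)B 1/4
(4,2)R 3/5
(4,4)R 3/3
(5,1)B 1/2
(5,3)R 3/3
(5,4)R 2/2
The smallest same-type fraction is 1/4 at (4,1), which reduces to 1/4. Any threshold above that leaves this agent unsatisfied.

1/4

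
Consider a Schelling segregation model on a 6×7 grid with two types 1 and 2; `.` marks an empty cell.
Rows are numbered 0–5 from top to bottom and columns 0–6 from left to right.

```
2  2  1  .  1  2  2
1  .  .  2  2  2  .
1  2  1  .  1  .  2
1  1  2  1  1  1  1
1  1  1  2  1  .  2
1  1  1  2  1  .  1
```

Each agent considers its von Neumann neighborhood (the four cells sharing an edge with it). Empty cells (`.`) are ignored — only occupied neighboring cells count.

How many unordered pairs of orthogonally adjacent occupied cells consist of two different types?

Scan each occupied cell's neighbors to the right and below so each pair is counted once.
From row 0: 4 unlike of 7 pairs (running 4/7).
From row 1: 1 unlike of 4 pairs (running 5/11).
From row 2: 5 unlike of 7 pairs (running 10/18).
From row 3: 5 unlike of 12 pairs (running 15/30).
From row 4: 3 unlike of 10 pairs (running 18/40).
From row 5: 2 unlike of 4 pairs (running 20/44).
Total adjacent occupied pairs: 44; unlike-type pairs: 20.

20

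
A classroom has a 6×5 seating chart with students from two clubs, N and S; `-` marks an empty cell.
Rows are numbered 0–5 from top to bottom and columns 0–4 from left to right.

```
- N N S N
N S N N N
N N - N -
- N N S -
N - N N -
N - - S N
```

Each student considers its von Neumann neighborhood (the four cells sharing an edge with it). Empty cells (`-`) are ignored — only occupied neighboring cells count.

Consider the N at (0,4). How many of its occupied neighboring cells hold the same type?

1

Occupied neighbors of (0,4): (1,4)=N, (0,3)=S.
Same type (N): 1 of 2.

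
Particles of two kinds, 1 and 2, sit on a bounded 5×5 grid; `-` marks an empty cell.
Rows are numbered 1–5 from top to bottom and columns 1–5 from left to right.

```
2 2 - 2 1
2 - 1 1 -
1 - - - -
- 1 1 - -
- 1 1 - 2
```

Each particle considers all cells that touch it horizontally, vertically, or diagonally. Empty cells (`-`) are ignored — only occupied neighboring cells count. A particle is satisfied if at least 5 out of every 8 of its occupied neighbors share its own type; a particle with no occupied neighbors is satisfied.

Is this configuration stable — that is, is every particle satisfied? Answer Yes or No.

(1,1)2 2/2 satisfied
(1,2)2 2/3 satisfied
(1,4)2 0/3 not
(1,5)1 1/2 not
(2,1)2 2/3 satisfied
(2,3)1 1/3 not
(2,4)1 2/3 satisfied
(3,1)1 1/2 not
(4,2)1 4/4 satisfied
(4,3)1 3/3 satisfied
(5,2)1 3/3 satisfied
(5,3)1 3/3 satisfied
(5,5)2 0/0 satisfied
For instance (1,4) has only 0/3 same-type neighbors, below 5/8.

No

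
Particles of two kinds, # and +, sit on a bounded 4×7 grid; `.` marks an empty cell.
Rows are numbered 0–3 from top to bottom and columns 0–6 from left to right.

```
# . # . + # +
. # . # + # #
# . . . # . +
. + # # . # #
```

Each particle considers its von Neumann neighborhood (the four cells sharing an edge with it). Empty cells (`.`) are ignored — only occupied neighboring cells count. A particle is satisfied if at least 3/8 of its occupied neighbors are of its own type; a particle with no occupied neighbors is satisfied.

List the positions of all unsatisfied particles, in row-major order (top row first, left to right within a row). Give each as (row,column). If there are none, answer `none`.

(0,5), (0,6), (1,3), (1,4), (1,6), (2,4), (2,6), (3,1)

(0,0)# 0/0 satisfied
(0,2)# 0/0 satisfied
(0,4)+ 1/2 satisfied
(0,5)# 1/3 not
(0,6)+ 0/2 not
(1,1)# 0/0 satisfied
(1,3)# 0/1 not
(1,4)+ 1/4 not
(1,5)# 2/3 satisfied
(1,6)# 1/3 not
(2,0)# 0/0 satisfied
(2,4)# 0/1 not
(2,6)+ 0/2 not
(3,1)+ 0/1 not
(3,2)# 1/2 satisfied
(3,3)# 1/1 satisfied
(3,5)# 1/1 satisfied
(3,6)# 1/2 satisfied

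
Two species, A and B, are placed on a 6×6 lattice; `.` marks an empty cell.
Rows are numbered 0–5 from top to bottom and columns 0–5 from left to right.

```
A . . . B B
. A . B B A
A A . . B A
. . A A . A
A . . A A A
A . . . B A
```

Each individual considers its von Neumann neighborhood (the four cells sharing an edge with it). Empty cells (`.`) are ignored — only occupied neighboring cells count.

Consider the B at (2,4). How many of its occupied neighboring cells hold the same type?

1

Occupied neighbors of (2,4): (1,4)=B, (2,5)=A.
Same type (B): 1 of 2.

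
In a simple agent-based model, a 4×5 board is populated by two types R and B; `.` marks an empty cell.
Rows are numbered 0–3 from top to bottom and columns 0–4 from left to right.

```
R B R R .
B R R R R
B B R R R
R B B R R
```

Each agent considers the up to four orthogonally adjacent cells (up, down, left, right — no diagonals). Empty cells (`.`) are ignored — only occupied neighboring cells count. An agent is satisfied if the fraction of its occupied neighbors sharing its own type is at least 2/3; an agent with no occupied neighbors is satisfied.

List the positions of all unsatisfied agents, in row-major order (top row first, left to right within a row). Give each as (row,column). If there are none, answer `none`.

(0,0)R 0/2 not
(0,1)B 0/3 not
(0,2)R 2/3 satisfied
(0,3)R 2/2 satisfied
(1,0)B 1/3 not
(1,1)R 1/4 not
(1,2)R 4/4 satisfied
(1,3)R 4/4 satisfied
(1,4)R 2/2 satisfied
(2,0)B 2/3 satisfied
(2,1)B 2/4 not
(2,2)R 2/4 not
(2,3)R 4/4 satisfied
(2,4)R 3/3 satisfied
(3,0)R 0/2 not
(3,1)B 2/3 satisfied
(3,2)B 1/3 not
(3,3)R 2/3 satisfied
(3,4)R 2/2 satisfied

(0,0), (0,1), (1,0), (1,1), (2,1), (2,2), (3,0), (3,2)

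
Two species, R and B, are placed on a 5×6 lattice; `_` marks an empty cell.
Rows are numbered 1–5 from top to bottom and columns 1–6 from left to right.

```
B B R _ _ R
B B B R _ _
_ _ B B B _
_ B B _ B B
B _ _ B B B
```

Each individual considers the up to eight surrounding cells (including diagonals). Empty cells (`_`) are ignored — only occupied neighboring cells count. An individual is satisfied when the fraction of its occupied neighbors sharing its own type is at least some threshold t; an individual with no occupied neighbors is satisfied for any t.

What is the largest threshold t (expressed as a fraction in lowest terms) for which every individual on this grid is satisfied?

1/5

(1,1)B 3/3
(1,2)B 4/5
(1,3)R 1/4
(1,6)R — no occupied neighbors
(2,1)B 3/3
(2,2)B 5/6
(2,3)B 4/6
(2,4)R 1/5
(3,3)B 5/6
(3,4)B 5/6
(3,5)B 3/4
(4,2)B 3/3
(4,3)B 4/4
(4,5)B 6/6
(4,6)B 4/4
(5,1)B 1/1
(5,4)B 3/3
(5,5)B 4/4
(5,6)B 3/3
The smallest same-type fraction is 1/5 at (2,4), which reduces to 1/5. Any threshold above that leaves this individual unsatisfied.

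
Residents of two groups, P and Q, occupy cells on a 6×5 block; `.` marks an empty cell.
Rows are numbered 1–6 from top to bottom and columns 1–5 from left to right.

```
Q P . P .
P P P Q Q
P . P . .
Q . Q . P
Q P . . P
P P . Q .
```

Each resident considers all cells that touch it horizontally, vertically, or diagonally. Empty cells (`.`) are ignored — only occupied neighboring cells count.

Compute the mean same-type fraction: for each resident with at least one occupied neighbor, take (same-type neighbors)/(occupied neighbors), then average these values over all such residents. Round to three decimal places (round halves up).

0.484

Row 1: (1,1)Q 0/3 · (1,2)P 3/4 · (1,4)P 1/3
Row 2: (2,1)P 3/4 · (2,2)P 5/6 · (2,3)P 4/5 · (2,4)Q 1/4 · (2,5)Q 1/2
Row 3: (3,1)P 2/3 · (3,3)P 2/4
Row 4: (4,1)Q 1/3 · (4,3)Q 0/2 · (4,5)P 1/1
Row 5: (5,1)Q 1/4 · (5,2)P 2/5 · (5,5)P 1/2
Row 6: (6,1)P 2/3 · (6,2)P 2/3 · (6,4)Q 0/1
Sum over 19 residents: 0/3 + 3/4 + 1/3 + 3/4 + 5/6 + 4/5 + 1/4 + 1/2 + 2/3 + 2/4 + 1/3 + 0/2 + 1/1 + 1/4 + 2/5 + 1/2 + 2/3 + 2/3 + 0/1 = 46/5; mean = 46/5 ÷ 19 = 46/95 = 0.484210… → 0.484.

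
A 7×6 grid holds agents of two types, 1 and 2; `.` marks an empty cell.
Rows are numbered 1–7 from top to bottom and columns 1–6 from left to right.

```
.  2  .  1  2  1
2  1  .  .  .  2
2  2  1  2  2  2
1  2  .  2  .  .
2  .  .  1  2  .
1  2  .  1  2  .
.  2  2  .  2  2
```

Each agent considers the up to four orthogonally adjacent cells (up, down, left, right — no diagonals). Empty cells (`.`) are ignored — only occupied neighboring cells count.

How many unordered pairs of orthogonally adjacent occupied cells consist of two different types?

16

Scan each occupied cell's neighbors to the right and below so each pair is counted once.
From row 1: 4 unlike of 4 pairs (running 4/4).
From row 2: 2 unlike of 4 pairs (running 6/8).
From row 3: 3 unlike of 8 pairs (running 9/16).
From row 4: 3 unlike of 3 pairs (running 12/19).
From row 5: 2 unlike of 4 pairs (running 14/23).
From row 6: 2 unlike of 4 pairs (running 16/27).
From row 7: 0 unlike of 2 pairs (running 16/29).
Total adjacent occupied pairs: 29; unlike-type pairs: 16.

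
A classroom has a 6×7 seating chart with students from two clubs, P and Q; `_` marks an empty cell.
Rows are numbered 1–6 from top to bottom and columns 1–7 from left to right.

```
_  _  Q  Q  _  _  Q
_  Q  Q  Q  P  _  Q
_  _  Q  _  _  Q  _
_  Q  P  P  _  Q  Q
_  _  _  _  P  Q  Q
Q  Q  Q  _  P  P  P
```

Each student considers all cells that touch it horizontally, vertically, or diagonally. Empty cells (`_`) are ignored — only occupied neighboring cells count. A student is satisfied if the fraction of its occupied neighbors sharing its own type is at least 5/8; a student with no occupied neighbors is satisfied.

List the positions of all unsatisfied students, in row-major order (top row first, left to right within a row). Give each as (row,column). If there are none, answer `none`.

(2,5), (4,2), (4,3), (5,5), (5,6), (5,7), (6,6), (6,7)

(1,3)Q 4/4 ok
(1,4)Q 3/4 ok
(1,7)Q 1/1 ok
(2,2)Q 3/3 ok
(2,3)Q 5/5 ok
(2,4)Q 4/5 ok
(2,5)P 0/3 unhappy
(2,7)Q 2/2 ok
(3,3)Q 4/6 ok
(3,6)Q 3/4 ok
(4,2)Q 1/2 unhappy
(4,3)P 1/3 unhappy
(4,4)P 2/3 ok
(4,6)Q 4/5 ok
(4,7)Q 4/4 ok
(5,5)P 3/5 unhappy
(5,6)Q 3/7 unhappy
(5,7)Q 3/5 unhappy
(6,1)Q 1/1 ok
(6,2)Q 2/2 ok
(6,3)Q 1/1 ok
(6,5)P 2/3 ok
(6,6)P 3/5 unhappy
(6,7)P 1/3 unhappy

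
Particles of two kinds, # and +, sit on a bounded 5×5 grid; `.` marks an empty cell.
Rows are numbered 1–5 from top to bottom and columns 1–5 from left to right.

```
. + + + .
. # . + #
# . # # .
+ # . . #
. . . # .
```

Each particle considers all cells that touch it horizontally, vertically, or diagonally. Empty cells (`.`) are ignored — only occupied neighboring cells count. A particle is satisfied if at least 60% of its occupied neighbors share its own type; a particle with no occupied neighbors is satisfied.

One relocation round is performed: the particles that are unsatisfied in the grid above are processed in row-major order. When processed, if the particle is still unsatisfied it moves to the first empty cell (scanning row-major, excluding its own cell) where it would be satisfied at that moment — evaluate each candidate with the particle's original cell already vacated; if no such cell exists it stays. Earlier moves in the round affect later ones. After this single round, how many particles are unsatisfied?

1

Initially unsatisfied (in order): (1,2), (2,2), (2,4), (2,5), (4,1).
  (1,2) → (1,5).
  (2,2): now satisfied by earlier moves; stays.
  (2,4): no empty cell satisfies it; stays.
  (2,5) → (1,1).
  (4,1) → (2,5).
Resulting grid:
# . + + +
. # . + +
# . # # .
. # . . #
. . . # .
Unsatisfied now: (3,4).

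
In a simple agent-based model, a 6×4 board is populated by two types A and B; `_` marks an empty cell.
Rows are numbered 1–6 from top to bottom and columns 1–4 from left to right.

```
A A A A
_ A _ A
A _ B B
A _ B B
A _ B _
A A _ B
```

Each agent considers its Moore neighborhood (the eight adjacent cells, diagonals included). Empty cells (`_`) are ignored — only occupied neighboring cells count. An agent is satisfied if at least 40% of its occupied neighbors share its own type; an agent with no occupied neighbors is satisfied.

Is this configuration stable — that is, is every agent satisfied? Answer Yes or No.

Row 1: (1,1)A 2/2 satisfied · (1,2)A 3/3 satisfied · (1,3)A 4/4 satisfied · (1,4)A 2/2 satisfied
Row 2: (2,2)A 4/5 satisfied · (2,4)A 2/4 satisfied
Row 3: (3,1)A 2/2 satisfied · (3,3)B 3/5 satisfied · (3,4)B 3/4 satisfied
Row 4: (4,1)A 2/2 satisfied · (4,3)B 4/4 satisfied · (4,4)B 4/4 satisfied
Row 5: (5,1)A 3/3 satisfied · (5,3)B 3/4 satisfied
Row 6: (6,1)A 2/2 satisfied · (6,2)A 2/3 satisfied · (6,4)B 1/1 satisfied
All meet the threshold, so the configuration is stable.

Yes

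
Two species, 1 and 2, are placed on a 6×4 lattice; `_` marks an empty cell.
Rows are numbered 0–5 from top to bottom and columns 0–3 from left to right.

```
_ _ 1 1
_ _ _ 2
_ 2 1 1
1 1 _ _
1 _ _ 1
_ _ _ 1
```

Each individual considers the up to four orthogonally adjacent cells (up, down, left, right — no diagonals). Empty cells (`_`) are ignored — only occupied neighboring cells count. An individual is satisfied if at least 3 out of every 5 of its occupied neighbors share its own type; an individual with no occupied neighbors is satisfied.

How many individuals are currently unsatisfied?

(0,2)1 1/1 ✓
(0,3)1 1/2 ✗
(1,3)2 0/2 ✗
(2,1)2 0/2 ✗
(2,2)1 1/2 ✗
(2,3)1 1/2 ✗
(3,0)1 2/2 ✓
(3,1)1 1/2 ✗
(4,0)1 1/1 ✓
(4,3)1 1/1 ✓
(5,3)1 1/1 ✓
Unsatisfied: (0,3), (1,3), (2,1), (2,2), (2,3), (3,1) — 6 in total.

6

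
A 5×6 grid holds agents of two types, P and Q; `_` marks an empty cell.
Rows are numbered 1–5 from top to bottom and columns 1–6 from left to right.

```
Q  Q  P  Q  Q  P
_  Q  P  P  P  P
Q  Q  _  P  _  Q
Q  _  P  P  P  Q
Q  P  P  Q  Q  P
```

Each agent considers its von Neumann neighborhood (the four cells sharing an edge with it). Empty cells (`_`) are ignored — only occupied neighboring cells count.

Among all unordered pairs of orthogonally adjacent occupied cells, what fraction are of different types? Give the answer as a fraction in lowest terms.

Scan each occupied cell's neighbors to the right and below so each pair is counted once.
Row 1: Q(1,1)–Q(1,2)= Q(1,2)–P(1,3)≠ Q(1,2)–Q(2,2)= P(1,3)–Q(1,4)≠ P(1,3)–P(2,3)= Q(1,4)–Q(1,5)= Q(1,4)–P(2,4)≠ Q(1,5)–P(1,6)≠ Q(1,5)–P(2,5)≠ P(1,6)–P(2,6)=  → 5/10 unlike.
Row 2: Q(2,2)–P(2,3)≠ Q(2,2)–Q(3,2)= P(2,3)–P(2,4)= P(2,4)–P(2,5)= P(2,4)–P(3,4)= P(2,5)–P(2,6)= P(2,6)–Q(3,6)≠  → 2/7 unlike.
Row 3: Q(3,1)–Q(3,2)= Q(3,1)–Q(4,1)= P(3,4)–P(4,4)= Q(3,6)–Q(4,6)=  → 0/4 unlike.
Row 4: Q(4,1)–Q(5,1)= P(4,3)–P(4,4)= P(4,3)–P(5,3)= P(4,4)–P(4,5)= P(4,4)–Q(5,4)≠ P(4,5)–Q(4,6)≠ P(4,5)–Q(5,5)≠ Q(4,6)–P(5,6)≠  → 4/8 unlike.
Row 5: Q(5,1)–P(5,2)≠ P(5,2)–P(5,3)= P(5,3)–Q(5,4)≠ Q(5,4)–Q(5,5)= Q(5,5)–P(5,6)≠  → 3/5 unlike.
Total adjacent occupied pairs: 34; unlike-type pairs: 14.
14/34 reduces to 7/17.

7/17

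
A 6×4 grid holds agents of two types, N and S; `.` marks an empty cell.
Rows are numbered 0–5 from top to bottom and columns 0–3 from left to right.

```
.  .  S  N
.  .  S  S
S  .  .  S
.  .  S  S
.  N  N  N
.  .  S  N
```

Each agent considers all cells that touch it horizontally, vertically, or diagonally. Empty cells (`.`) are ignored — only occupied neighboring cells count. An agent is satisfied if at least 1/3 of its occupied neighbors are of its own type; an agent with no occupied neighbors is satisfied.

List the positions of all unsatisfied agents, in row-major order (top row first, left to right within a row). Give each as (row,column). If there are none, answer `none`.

Row 0: (0,2)S 2/3 ✓ · (0,3)N 0/3 ✗
Row 1: (1,2)S 3/4 ✓ · (1,3)S 3/4 ✓
Row 2: (2,0)S 0/0 ✓ · (2,3)S 4/4 ✓
Row 3: (3,2)S 2/5 ✓ · (3,3)S 2/4 ✓
Row 4: (4,1)N 1/3 ✓ · (4,2)N 3/6 ✓ · (4,3)N 2/5 ✓
Row 5: (5,2)S 0/4 ✗ · (5,3)N 2/3 ✓

(0,3), (5,2)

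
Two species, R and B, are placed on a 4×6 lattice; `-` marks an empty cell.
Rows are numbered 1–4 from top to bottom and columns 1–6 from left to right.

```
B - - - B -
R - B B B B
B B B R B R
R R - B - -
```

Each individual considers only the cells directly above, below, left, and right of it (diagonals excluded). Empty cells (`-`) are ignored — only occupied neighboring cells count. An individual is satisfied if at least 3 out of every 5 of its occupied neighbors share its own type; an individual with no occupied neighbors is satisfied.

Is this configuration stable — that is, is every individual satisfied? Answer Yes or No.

No

Row 1: (1,1)B 0/1 not · (1,5)B 1/1 satisfied
Row 2: (2,1)R 0/2 not · (2,3)B 2/2 satisfied · (2,4)B 2/3 satisfied · (2,5)B 4/4 satisfied · (2,6)B 1/2 not
Row 3: (3,1)B 1/3 not · (3,2)B 2/3 satisfied · (3,3)B 2/3 satisfied · (3,4)R 0/4 not · (3,5)B 1/3 not · (3,6)R 0/2 not
Row 4: (4,1)R 1/2 not · (4,2)R 1/2 not · (4,4)B 0/1 not
For instance (1,1) has only 0/1 same-type neighbors, below 3/5.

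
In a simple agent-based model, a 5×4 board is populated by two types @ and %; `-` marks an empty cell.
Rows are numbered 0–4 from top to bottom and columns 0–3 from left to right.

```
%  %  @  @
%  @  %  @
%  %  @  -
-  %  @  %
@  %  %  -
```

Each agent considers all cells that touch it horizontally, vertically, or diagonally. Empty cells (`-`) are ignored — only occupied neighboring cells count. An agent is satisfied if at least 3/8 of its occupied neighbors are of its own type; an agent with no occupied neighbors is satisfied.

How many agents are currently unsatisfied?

(0,0)% 2/3 ok
(0,1)% 3/5 ok
(0,2)@ 3/5 ok
(0,3)@ 2/3 ok
(1,0)% 4/5 ok
(1,1)@ 2/8 unhappy
(1,2)% 2/7 unhappy
(1,3)@ 3/4 ok
(2,0)% 3/4 ok
(2,1)% 4/7 ok
(2,2)@ 3/7 ok
(3,1)% 4/7 ok
(3,2)@ 1/6 unhappy
(3,3)% 1/3 unhappy
(4,0)@ 0/2 unhappy
(4,1)% 2/4 ok
(4,2)% 3/4 ok
Unsatisfied: (1,1), (1,2), (3,2), (3,3), (4,0) — 5 in total.

5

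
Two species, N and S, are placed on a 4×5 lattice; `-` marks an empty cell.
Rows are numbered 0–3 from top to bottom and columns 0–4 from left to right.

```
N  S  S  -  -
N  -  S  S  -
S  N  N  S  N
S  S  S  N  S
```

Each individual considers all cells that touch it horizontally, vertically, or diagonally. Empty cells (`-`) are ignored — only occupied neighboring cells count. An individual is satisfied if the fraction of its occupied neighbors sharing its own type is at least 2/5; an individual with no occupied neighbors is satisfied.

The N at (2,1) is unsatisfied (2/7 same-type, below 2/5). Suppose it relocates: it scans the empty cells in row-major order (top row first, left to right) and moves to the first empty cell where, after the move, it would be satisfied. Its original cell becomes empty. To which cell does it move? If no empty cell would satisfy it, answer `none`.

Vacating (2,1). Empty cells in order:
  (0,3): 0/3 same-type → still unsatisfied.
  (0,4): 0/1 same-type → still unsatisfied.
  (1,1): 3/7 same-type → satisfied — stop here.

(1,1)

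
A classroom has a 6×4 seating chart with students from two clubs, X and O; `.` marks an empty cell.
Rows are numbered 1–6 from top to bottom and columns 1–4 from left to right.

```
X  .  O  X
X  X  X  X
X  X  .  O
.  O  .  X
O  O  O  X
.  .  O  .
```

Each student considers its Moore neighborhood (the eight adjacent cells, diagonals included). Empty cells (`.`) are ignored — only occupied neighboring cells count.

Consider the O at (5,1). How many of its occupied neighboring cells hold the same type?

2

Occupied neighbors of (5,1): (4,2)=O, (5,2)=O.
Same type (O): 2 of 2.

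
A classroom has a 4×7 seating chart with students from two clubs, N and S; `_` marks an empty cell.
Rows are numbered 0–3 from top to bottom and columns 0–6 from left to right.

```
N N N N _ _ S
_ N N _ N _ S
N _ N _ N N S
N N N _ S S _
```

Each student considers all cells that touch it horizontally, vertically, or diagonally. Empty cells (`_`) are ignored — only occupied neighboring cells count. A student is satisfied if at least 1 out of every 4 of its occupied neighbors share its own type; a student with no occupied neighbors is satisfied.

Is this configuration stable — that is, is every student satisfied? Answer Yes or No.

Row 0: (0,0)N 2/2 ok · (0,1)N 4/4 ok · (0,2)N 4/4 ok · (0,3)N 3/3 ok · (0,6)S 1/1 ok
Row 1: (1,1)N 6/6 ok · (1,2)N 5/5 ok · (1,4)N 3/3 ok · (1,6)S 2/3 ok
Row 2: (2,0)N 3/3 ok · (2,2)N 4/4 ok · (2,4)N 2/4 ok · (2,5)N 2/6 ok · (2,6)S 2/3 ok
Row 3: (3,0)N 2/2 ok · (3,1)N 4/4 ok · (3,2)N 2/2 ok · (3,4)S 1/3 ok · (3,5)S 2/4 ok
All meet the threshold, so the configuration is stable.

Yes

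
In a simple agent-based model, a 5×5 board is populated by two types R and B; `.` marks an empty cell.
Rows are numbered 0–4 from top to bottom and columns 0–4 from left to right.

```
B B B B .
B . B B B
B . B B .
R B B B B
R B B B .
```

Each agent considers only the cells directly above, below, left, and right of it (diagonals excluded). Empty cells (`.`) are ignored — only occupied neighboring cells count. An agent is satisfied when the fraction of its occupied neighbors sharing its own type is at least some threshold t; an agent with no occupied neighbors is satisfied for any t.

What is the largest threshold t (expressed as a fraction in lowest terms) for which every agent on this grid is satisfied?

1/3

(0,0)B 2/2
(0,1)B 2/2
(0,2)B 3/3
(0,3)B 2/2
(1,0)B 2/2
(1,2)B 3/3
(1,3)B 4/4
(1,4)B 1/1
(2,0)B 1/2
(2,2)B 3/3
(2,3)B 3/3
(3,0)R 1/3
(3,1)B 2/3
(3,2)B 4/4
(3,3)B 4/4
(3,4)B 1/1
(4,0)R 1/2
(4,1)B 2/3
(4,2)B 3/3
(4,3)B 2/2
The smallest same-type fraction is 1/3 at (3,0), which reduces to 1/3. Any threshold above that leaves this agent unsatisfied.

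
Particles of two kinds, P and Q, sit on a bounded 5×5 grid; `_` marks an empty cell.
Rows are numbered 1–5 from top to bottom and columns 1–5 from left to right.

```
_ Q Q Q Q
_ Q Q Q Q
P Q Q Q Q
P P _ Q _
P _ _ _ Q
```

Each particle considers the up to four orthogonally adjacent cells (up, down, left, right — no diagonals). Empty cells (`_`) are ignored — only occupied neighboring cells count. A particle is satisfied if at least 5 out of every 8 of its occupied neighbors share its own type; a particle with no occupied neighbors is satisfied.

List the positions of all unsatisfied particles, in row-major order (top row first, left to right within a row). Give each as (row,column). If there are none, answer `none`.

(1,2)Q 2/2 ok
(1,3)Q 3/3 ok
(1,4)Q 3/3 ok
(1,5)Q 2/2 ok
(2,2)Q 3/3 ok
(2,3)Q 4/4 ok
(2,4)Q 4/4 ok
(2,5)Q 3/3 ok
(3,1)P 1/2 unhappy
(3,2)Q 2/4 unhappy
(3,3)Q 3/3 ok
(3,4)Q 4/4 ok
(3,5)Q 2/2 ok
(4,1)P 3/3 ok
(4,2)P 1/2 unhappy
(4,4)Q 1/1 ok
(5,1)P 1/1 ok
(5,5)Q 0/0 ok

(3,1), (3,2), (4,2)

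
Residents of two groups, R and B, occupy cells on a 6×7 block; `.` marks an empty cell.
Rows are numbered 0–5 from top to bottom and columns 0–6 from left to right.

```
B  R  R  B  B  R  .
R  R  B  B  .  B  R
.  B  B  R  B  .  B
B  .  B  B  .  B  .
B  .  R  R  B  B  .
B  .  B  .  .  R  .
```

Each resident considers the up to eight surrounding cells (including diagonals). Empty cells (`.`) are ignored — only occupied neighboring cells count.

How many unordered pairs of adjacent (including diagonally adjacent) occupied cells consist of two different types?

30

Scan each occupied cell's neighbors to the right and below (and the two forward diagonals) so each pair is counted once.
Row 0: B(0,0)–R(0,1)≠ B(0,0)–R(1,0)≠ B(0,0)–R(1,1)≠ R(0,1)–R(0,2)= R(0,1)–R(1,1)= R(0,1)–B(1,2)≠ R(0,1)–R(1,0)= R(0,2)–B(0,3)≠ R(0,2)–B(1,2)≠ R(0,2)–B(1,3)≠ R(0,2)–R(1,1)= B(0,3)–B(0,4)= B(0,3)–B(1,3)= B(0,3)–B(1,2)= B(0,4)–R(0,5)≠ B(0,4)–B(1,5)= B(0,4)–B(1,3)= R(0,5)–B(1,5)≠ R(0,5)–R(1,6)=  → 9/19 unlike.
Row 1: R(1,0)–R(1,1)= R(1,0)–B(2,1)≠ R(1,1)–B(1,2)≠ R(1,1)–B(2,1)≠ R(1,1)–B(2,2)≠ B(1,2)–B(1,3)= B(1,2)–B(2,2)= B(1,2)–R(2,3)≠ B(1,2)–B(2,1)= B(1,3)–R(2,3)≠ B(1,3)–B(2,4)= B(1,3)–B(2,2)= B(1,5)–R(1,6)≠ B(1,5)–B(2,6)= B(1,5)–B(2,4)= R(1,6)–B(2,6)≠  → 8/16 unlike.
Row 2: B(2,1)–B(2,2)= B(2,1)–B(3,2)= B(2,1)–B(3,0)= B(2,2)–R(2,3)≠ B(2,2)–B(3,2)= B(2,2)–B(3,3)= R(2,3)–B(2,4)≠ R(2,3)–B(3,3)≠ R(2,3)–B(3,2)≠ B(2,4)–B(3,5)= B(2,4)–B(3,3)= B(2,6)–B(3,5)=  → 4/12 unlike.
Row 3: B(3,0)–B(4,0)= B(3,2)–B(3,3)= B(3,2)–R(4,2)≠ B(3,2)–R(4,3)≠ B(3,3)–R(4,3)≠ B(3,3)–B(4,4)= B(3,3)–R(4,2)≠ B(3,5)–B(4,5)= B(3,5)–B(4,4)=  → 4/9 unlike.
Row 4: B(4,0)–B(5,0)= R(4,2)–R(4,3)= R(4,2)–B(5,2)≠ R(4,3)–B(4,4)≠ R(4,3)–B(5,2)≠ B(4,4)–B(4,5)= B(4,4)–R(5,5)≠ B(4,5)–R(5,5)≠  → 5/8 unlike.
Total adjacent occupied pairs: 64; unlike-type pairs: 30.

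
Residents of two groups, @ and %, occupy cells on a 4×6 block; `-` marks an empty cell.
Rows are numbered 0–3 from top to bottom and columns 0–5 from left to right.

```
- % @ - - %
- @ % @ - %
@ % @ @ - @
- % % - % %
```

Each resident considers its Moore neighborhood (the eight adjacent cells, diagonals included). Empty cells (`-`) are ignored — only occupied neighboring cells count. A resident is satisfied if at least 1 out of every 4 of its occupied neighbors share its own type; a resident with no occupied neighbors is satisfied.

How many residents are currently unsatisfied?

Row 0: (0,1)% 1/3 satisfied · (0,2)@ 2/4 satisfied · (0,5)% 1/1 satisfied
Row 1: (1,1)@ 3/6 satisfied · (1,2)% 2/7 satisfied · (1,3)@ 3/4 satisfied · (1,5)% 1/2 satisfied
Row 2: (2,0)@ 1/3 satisfied · (2,1)% 3/6 satisfied · (2,2)@ 3/7 satisfied · (2,3)@ 2/5 satisfied · (2,5)@ 0/3 not
Row 3: (3,1)% 2/4 satisfied · (3,2)% 2/4 satisfied · (3,4)% 1/3 satisfied · (3,5)% 1/2 satisfied
Unsatisfied: (2,5) — 1 in total.

1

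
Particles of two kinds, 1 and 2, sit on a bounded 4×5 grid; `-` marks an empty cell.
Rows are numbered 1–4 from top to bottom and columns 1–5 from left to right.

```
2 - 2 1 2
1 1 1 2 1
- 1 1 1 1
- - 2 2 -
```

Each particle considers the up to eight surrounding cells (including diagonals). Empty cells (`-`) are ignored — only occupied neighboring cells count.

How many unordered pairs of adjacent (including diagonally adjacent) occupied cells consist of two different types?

Scan each occupied cell's neighbors to the right and below (and the two forward diagonals) so each pair is counted once.
From row 1: 8 unlike of 12 pairs (running 8/12).
From row 2: 5 unlike of 15 pairs (running 13/27).
From row 3: 6 unlike of 9 pairs (running 19/36).
From row 4: 0 unlike of 1 pairs (running 19/37).
Total adjacent occupied pairs: 37; unlike-type pairs: 19.

19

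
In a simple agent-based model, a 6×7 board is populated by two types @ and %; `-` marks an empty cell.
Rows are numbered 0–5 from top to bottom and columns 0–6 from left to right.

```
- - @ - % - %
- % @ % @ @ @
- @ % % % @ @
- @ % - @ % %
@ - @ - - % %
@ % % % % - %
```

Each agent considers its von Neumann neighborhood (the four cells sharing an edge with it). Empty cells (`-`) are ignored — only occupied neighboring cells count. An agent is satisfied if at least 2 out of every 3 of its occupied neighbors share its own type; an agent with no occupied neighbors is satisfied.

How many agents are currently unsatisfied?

17

(0,2)@ 1/1 ok
(0,4)% 0/1 unhappy
(0,6)% 0/1 unhappy
(1,1)% 0/2 unhappy
(1,2)@ 1/4 unhappy
(1,3)% 1/3 unhappy
(1,4)@ 1/4 unhappy
(1,5)@ 3/3 ok
(1,6)@ 2/3 ok
(2,1)@ 1/3 unhappy
(2,2)% 2/4 unhappy
(2,3)% 3/3 ok
(2,4)% 1/4 unhappy
(2,5)@ 2/4 unhappy
(2,6)@ 2/3 ok
(3,1)@ 1/2 unhappy
(3,2)% 1/3 unhappy
(3,4)@ 0/2 unhappy
(3,5)% 2/4 unhappy
(3,6)% 2/3 ok
(4,0)@ 1/1 ok
(4,2)@ 0/2 unhappy
(4,5)% 2/2 ok
(4,6)% 3/3 ok
(5,0)@ 1/2 unhappy
(5,1)% 1/2 unhappy
(5,2)% 2/3 ok
(5,3)% 2/2 ok
(5,4)% 1/1 ok
(5,6)% 1/1 ok
Unsatisfied: (0,4), (0,6), (1,1), (1,2), (1,3), (1,4), (2,1), (2,2), (2,4), (2,5), (3,1), (3,2), (3,4), (3,5), (4,2), (5,0), (5,1) — 17 in total.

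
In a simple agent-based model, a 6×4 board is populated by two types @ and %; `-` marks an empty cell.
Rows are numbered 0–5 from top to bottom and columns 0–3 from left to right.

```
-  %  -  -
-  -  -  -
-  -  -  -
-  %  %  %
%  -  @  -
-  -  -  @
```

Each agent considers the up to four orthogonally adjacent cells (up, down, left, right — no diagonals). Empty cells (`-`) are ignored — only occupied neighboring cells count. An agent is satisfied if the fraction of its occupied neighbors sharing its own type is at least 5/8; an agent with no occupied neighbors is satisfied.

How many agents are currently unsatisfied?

(0,1)% 0/0 satisfied
(3,1)% 1/1 satisfied
(3,2)% 2/3 satisfied
(3,3)% 1/1 satisfied
(4,0)% 0/0 satisfied
(4,2)@ 0/1 not
(5,3)@ 0/0 satisfied
Unsatisfied: (4,2) — 1 in total.

1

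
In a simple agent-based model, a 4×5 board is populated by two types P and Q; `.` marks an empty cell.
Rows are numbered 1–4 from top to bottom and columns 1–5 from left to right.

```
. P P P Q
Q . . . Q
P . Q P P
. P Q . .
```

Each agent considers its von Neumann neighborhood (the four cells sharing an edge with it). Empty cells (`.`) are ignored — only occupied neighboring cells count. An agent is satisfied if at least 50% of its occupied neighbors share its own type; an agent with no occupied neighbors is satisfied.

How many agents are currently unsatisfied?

(1,2)P 1/1 ✓
(1,3)P 2/2 ✓
(1,4)P 1/2 ✓
(1,5)Q 1/2 ✓
(2,1)Q 0/1 ✗
(2,5)Q 1/2 ✓
(3,1)P 0/1 ✗
(3,3)Q 1/2 ✓
(3,4)P 1/2 ✓
(3,5)P 1/2 ✓
(4,2)P 0/1 ✗
(4,3)Q 1/2 ✓
Unsatisfied: (2,1), (3,1), (4,2) — 3 in total.

3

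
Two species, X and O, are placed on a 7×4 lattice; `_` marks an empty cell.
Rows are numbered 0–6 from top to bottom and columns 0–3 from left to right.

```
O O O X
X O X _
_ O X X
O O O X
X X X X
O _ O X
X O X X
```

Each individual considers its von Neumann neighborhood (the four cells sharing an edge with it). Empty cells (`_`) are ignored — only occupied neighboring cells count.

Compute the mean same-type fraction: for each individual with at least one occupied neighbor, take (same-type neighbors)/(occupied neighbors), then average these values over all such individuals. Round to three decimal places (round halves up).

Row 0: (0,0)O 1/2 · (0,1)O 3/3 · (0,2)O 1/3 · (0,3)X 0/1
Row 1: (1,0)X 0/2 · (1,1)O 2/4 · (1,2)X 1/3
Row 2: (2,1)O 2/3 · (2,2)X 2/4 · (2,3)X 2/2
Row 3: (3,0)O 1/2 · (3,1)O 3/4 · (3,2)O 1/4 · (3,3)X 2/3
Row 4: (4,0)X 1/3 · (4,1)X 2/3 · (4,2)X 2/4 · (4,3)X 3/3
Row 5: (5,0)O 0/2 · (5,2)O 0/3 · (5,3)X 2/3
Row 6: (6,0)X 0/2 · (6,1)O 0/2 · (6,2)X 1/3 · (6,3)X 2/2
Sum over 25 individuals: 1/2 + 3/3 + 1/3 + 0/1 + 0/2 + 2/4 + 1/3 + 2/3 + 2/4 + 2/2 + 1/2 + 3/4 + 1/4 + 2/3 + 1/3 + 2/3 + 2/4 + 3/3 + 0/2 + 0/3 + 2/3 + 0/2 + 0/2 + 1/3 + 2/2 = 23/2; mean = 23/2 ÷ 25 = 23/50 = 0.46 → 0.460.

0.460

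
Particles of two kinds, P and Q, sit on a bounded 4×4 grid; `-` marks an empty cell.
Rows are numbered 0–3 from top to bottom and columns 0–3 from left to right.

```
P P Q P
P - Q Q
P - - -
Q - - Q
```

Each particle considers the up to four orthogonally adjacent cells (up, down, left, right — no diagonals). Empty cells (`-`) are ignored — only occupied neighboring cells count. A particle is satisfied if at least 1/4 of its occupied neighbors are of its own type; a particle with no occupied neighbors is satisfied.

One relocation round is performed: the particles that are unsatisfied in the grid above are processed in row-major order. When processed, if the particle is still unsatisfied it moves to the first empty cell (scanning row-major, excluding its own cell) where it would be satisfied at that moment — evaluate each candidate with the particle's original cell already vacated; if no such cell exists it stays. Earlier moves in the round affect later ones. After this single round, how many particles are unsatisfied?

0

Initially unsatisfied (in order): (0,3), (3,0).
  (0,3) → (1,1).
  (3,0) → (0,3).
Resulting grid:
P P Q Q
P P Q Q
P - - -
- - - Q
All satisfied now.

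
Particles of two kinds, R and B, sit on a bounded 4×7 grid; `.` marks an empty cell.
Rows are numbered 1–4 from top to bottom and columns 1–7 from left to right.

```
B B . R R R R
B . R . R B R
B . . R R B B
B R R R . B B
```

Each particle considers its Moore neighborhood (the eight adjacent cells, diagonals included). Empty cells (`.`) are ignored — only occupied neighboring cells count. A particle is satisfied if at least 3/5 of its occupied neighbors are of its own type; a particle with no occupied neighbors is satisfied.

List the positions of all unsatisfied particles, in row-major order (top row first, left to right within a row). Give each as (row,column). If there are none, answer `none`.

(1,1)B 2/2 ok
(1,2)B 2/3 ok
(1,4)R 3/3 ok
(1,5)R 3/4 ok
(1,6)R 4/5 ok
(1,7)R 2/3 ok
(2,1)B 3/3 ok
(2,3)R 2/3 ok
(2,5)R 5/7 ok
(2,6)B 2/8 unhappy
(2,7)R 2/5 unhappy
(3,1)B 2/3 ok
(3,4)R 5/5 ok
(3,5)R 3/6 unhappy
(3,6)B 4/7 unhappy
(3,7)B 4/5 ok
(4,1)B 1/2 unhappy
(4,2)R 1/3 unhappy
(4,3)R 3/3 ok
(4,4)R 3/3 ok
(4,6)B 3/4 ok
(4,7)B 3/3 ok

(2,6), (2,7), (3,5), (3,6), (4,1), (4,2)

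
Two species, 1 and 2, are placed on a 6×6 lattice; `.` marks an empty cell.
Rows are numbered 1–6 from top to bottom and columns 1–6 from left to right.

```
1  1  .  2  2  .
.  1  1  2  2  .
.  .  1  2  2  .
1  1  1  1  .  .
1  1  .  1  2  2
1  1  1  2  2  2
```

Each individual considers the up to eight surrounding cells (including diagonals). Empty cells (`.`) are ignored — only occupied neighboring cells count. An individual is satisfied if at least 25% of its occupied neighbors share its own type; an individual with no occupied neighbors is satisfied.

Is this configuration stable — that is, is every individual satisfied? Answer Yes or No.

Row 1: (1,1)1 2/2 ✓ · (1,2)1 3/3 ✓ · (1,4)2 3/4 ✓ · (1,5)2 3/3 ✓
Row 2: (2,2)1 4/4 ✓ · (2,3)1 3/6 ✓ · (2,4)2 5/7 ✓ · (2,5)2 5/5 ✓
Row 3: (3,3)1 5/7 ✓ · (3,4)2 3/7 ✓ · (3,5)2 3/4 ✓
Row 4: (4,1)1 3/3 ✓ · (4,2)1 5/5 ✓ · (4,3)1 5/6 ✓ · (4,4)1 3/6 ✓
Row 5: (5,1)1 5/5 ✓ · (5,2)1 7/7 ✓ · (5,4)1 3/6 ✓ · (5,5)2 4/6 ✓ · (5,6)2 3/3 ✓
Row 6: (6,1)1 3/3 ✓ · (6,2)1 4/4 ✓ · (6,3)1 3/4 ✓ · (6,4)2 2/4 ✓ · (6,5)2 4/5 ✓ · (6,6)2 3/3 ✓
All meet the threshold, so the configuration is stable.

Yes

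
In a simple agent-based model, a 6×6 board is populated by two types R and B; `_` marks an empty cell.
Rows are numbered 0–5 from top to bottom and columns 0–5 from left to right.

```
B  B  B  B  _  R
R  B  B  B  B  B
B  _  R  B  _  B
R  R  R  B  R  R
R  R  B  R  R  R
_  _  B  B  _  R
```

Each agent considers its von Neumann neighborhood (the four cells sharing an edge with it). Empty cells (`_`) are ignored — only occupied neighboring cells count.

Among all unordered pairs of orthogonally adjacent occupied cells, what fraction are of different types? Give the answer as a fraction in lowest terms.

Scan each occupied cell's neighbors to the right and below so each pair is counted once.
Row 0: B(0,0)–B(0,1)= B(0,0)–R(1,0)≠ B(0,1)–B(0,2)= B(0,1)–B(1,1)= B(0,2)–B(0,3)= B(0,2)–B(1,2)= B(0,3)–B(1,3)= R(0,5)–B(1,5)≠  → 2/8 unlike.
Row 1: R(1,0)–B(1,1)≠ R(1,0)–B(2,0)≠ B(1,1)–B(1,2)= B(1,2)–B(1,3)= B(1,2)–R(2,2)≠ B(1,3)–B(1,4)= B(1,3)–B(2,3)= B(1,4)–B(1,5)= B(1,5)–B(2,5)=  → 3/9 unlike.
Row 2: B(2,0)–R(3,0)≠ R(2,2)–B(2,3)≠ R(2,2)–R(3,2)= B(2,3)–B(3,3)= B(2,5)–R(3,5)≠  → 3/5 unlike.
Row 3: R(3,0)–R(3,1)= R(3,0)–R(4,0)= R(3,1)–R(3,2)= R(3,1)–R(4,1)= R(3,2)–B(3,3)≠ R(3,2)–B(4,2)≠ B(3,3)–R(3,4)≠ B(3,3)–R(4,3)≠ R(3,4)–R(3,5)= R(3,4)–R(4,4)= R(3,5)–R(4,5)=  → 4/11 unlike.
Row 4: R(4,0)–R(4,1)= R(4,1)–B(4,2)≠ B(4,2)–R(4,3)≠ B(4,2)–B(5,2)= R(4,3)–R(4,4)= R(4,3)–B(5,3)≠ R(4,4)–R(4,5)= R(4,5)–R(5,5)=  → 3/8 unlike.
Row 5: B(5,2)–B(5,3)=  → 0/1 unlike.
Total adjacent occupied pairs: 42; unlike-type pairs: 15.
15/42 reduces to 5/14.

5/14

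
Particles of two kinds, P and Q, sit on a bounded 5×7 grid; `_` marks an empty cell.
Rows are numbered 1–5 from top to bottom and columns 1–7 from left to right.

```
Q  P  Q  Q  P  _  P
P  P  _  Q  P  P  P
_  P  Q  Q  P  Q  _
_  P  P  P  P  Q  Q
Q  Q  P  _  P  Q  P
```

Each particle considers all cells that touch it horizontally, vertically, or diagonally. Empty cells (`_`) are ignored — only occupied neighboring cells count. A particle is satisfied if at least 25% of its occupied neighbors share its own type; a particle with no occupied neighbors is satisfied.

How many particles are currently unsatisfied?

(1,1)Q 0/3 ✗
(1,2)P 2/4 ✓
(1,3)Q 2/4 ✓
(1,4)Q 2/4 ✓
(1,5)P 2/4 ✓
(1,7)P 2/2 ✓
(2,1)P 3/4 ✓
(2,2)P 3/6 ✓
(2,4)Q 4/7 ✓
(2,5)P 3/7 ✓
(2,6)P 5/6 ✓
(2,7)P 2/3 ✓
(3,2)P 4/5 ✓
(3,3)Q 2/7 ✓
(3,4)Q 2/7 ✓
(3,5)P 4/8 ✓
(3,6)Q 2/7 ✓
(4,2)P 3/6 ✓
(4,3)P 4/7 ✓
(4,4)P 5/7 ✓
(4,5)P 3/7 ✓
(4,6)Q 3/7 ✓
(4,7)Q 3/4 ✓
(5,1)Q 1/2 ✓
(5,2)Q 1/4 ✓
(5,3)P 3/4 ✓
(5,5)P 2/4 ✓
(5,6)Q 2/5 ✓
(5,7)P 0/3 ✗
Unsatisfied: (1,1), (5,7) — 2 in total.

2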